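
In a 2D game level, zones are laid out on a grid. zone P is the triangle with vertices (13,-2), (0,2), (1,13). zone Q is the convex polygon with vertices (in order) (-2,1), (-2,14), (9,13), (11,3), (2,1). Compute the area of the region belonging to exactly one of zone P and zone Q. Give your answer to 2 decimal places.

104.80

|zone P| = 73.5, |zone Q| = 142.5, |zone P∩zone Q| = 55.5984.
|zone P △ zone Q| = |zone P| + |zone Q| − 2·|zone P∩zone Q| = 73.5 + 142.5 − 111.1969 = 104.80.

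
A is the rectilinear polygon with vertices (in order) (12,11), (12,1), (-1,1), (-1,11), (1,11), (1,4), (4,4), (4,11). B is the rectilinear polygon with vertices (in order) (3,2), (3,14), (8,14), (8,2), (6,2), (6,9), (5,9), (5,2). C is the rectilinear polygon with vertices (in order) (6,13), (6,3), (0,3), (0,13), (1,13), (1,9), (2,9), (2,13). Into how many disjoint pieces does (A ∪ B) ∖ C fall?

(A ∪ B) ∖ C is a single connected region.

1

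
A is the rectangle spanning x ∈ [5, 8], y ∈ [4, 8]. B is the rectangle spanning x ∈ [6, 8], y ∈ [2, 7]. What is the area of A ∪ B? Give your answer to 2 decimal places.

16.00

By inclusion–exclusion:
Individual areas: |A| = 12, |B| = 10.
|A∩B|: x∈[6,8], y∈[4,7] → 2·3 = 6.
|A ∪ B| = 22 − 6 = 16.00.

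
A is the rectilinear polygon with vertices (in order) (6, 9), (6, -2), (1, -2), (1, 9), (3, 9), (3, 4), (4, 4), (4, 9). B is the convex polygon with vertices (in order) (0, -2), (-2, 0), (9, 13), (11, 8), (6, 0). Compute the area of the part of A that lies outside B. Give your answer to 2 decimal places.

|A| = 50, |A∩B| = 34.0793.
|A ∖ B| = |A| − |A∩B| = 50 − 34.0793 = 15.92.

15.92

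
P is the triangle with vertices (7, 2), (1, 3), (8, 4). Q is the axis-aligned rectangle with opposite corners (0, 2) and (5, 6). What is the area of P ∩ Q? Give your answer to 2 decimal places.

The intersection is the polygon with vertices (1,3), (5,3.571), (5,2.333).
By the shoelace formula its area is 2.48.

2.48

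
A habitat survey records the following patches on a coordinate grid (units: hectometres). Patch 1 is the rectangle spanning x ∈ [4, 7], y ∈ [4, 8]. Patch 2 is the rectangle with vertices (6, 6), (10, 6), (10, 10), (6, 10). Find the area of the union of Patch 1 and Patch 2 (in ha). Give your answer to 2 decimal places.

26.00

By inclusion–exclusion:
Individual areas: |Patch 1| = 12, |Patch 2| = 16.
|Patch 1∩Patch 2|: x∈[6,7], y∈[6,8] → 1·2 = 2.
|Patch 1 ∪ Patch 2| = 28 − 2 = 26.00.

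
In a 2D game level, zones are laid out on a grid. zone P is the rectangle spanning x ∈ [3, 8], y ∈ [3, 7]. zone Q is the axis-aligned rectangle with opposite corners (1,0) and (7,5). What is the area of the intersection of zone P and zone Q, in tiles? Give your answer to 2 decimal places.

|zone P∩zone Q|: x∈[3,7], y∈[3,5] → 4·2 = 8.

8.00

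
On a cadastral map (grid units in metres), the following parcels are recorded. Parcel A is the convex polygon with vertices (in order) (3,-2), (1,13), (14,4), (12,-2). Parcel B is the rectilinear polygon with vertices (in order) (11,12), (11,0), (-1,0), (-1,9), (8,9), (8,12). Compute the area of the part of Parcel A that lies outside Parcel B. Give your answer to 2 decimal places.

|Parcel A| = 115.5, |Parcel A∩Parcel B| = 73.6291.
|Parcel A ∖ Parcel B| = |Parcel A| − |Parcel A∩Parcel B| = 115.5 − 73.6291 = 41.87.

41.87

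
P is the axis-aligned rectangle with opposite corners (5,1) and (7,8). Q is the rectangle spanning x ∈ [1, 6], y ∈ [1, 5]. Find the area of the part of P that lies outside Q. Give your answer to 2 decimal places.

10.00

|P∩Q|: x∈[5,6], y∈[1,5] → 1·4 = 4.
|P| = 14.
|P ∖ Q| = |P| − |P∩Q| = 14 − 4 = 10.00.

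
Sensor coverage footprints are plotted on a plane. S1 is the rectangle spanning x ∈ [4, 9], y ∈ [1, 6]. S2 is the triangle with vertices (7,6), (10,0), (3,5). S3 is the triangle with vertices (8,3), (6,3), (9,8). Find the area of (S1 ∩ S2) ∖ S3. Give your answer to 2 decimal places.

|S1 ∩ S2| = 12.3179.
|(S1 ∩ S2) ∩ S3| = 2.6623.
|(S1 ∩ S2) ∖ S3| = 12.3179 − 2.6623 = 9.66.

9.66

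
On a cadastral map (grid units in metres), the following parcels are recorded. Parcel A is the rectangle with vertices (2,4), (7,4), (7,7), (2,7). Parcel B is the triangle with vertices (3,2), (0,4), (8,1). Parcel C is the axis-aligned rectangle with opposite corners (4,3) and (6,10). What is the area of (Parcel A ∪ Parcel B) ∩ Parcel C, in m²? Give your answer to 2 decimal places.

The region (Parcel A ∪ Parcel B) ∩ Parcel C is the polygon with vertices (6,7), (6,4), (4,4), (4,7).
By the shoelace formula its area is 6.00.

6.00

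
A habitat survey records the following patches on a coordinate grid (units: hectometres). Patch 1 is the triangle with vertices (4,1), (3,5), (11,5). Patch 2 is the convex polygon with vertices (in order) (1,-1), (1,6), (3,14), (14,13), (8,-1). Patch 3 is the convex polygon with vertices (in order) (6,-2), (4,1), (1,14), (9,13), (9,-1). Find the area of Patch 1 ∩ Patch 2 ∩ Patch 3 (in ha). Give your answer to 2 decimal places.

The intersection is the polygon with vertices (9,5), (9,3.857), (4,1), (3.077,5).
By the shoelace formula its area is 14.70.

14.70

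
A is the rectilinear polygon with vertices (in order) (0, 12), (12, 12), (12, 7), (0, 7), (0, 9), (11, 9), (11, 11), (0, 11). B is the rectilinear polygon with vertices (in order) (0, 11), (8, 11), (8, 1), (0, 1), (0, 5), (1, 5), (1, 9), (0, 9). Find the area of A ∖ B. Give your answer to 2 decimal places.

24.00

|A| = 38, |A∩B| = 14.
|A ∖ B| = |A| − |A∩B| = 38 − 14 = 24.00.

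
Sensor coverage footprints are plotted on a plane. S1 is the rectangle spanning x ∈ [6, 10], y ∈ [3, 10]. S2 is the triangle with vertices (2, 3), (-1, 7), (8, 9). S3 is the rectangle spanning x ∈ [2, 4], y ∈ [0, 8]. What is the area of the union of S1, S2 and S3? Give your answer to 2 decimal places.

55.69

By inclusion–exclusion:
Individual areas: |S1| = 28, |S2| = 21, |S3| = 16.
|S1∩S2| = 1.5556.
|S1∩S3| = 0 (no overlap).
|S2∩S3| = 7.75.
|S1∩S2∩S3| = 0.
|S1 ∪ S2 ∪ S3| = 65 − 9.3056 + 0 = 55.69.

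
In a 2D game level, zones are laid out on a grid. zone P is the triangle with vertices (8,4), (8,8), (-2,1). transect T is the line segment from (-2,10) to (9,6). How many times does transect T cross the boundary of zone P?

The segment meets the boundary at (8,6.364), (6.462,6.923).

2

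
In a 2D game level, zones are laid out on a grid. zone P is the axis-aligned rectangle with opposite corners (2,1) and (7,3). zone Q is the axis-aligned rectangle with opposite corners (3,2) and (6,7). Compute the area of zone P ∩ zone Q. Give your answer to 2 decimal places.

3.00

|zone P∩zone Q|: x∈[3,6], y∈[2,3] → 3·1 = 3.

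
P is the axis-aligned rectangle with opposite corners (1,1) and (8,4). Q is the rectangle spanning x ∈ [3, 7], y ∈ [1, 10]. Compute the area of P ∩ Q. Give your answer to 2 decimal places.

|P∩Q|: x∈[3,7], y∈[1,4] → 4·3 = 12.

12.00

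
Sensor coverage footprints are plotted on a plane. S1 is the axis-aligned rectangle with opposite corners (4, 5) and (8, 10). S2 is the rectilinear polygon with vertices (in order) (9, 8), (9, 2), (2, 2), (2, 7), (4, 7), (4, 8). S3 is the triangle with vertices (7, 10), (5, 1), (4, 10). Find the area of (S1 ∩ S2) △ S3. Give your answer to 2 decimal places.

|S1 ∩ S2| = 12.
|(S1 ∩ S2) ∩ S3| = 5.5.
|(S1 ∩ S2) △ S3| = 12 + 13.5 − 11 = 14.50.

14.50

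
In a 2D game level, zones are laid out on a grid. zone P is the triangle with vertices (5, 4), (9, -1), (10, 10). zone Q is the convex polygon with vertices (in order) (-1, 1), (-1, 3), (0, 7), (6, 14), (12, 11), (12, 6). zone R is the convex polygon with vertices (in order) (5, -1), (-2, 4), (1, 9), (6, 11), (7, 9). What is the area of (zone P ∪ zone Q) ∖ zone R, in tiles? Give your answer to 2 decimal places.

|zone P ∪ zone Q| = 109.5641.
|(zone P ∪ zone Q) ∩ zone R| = 46.9855.
|(zone P ∪ zone Q) ∖ zone R| = 109.5641 − 46.9855 = 62.58.

62.58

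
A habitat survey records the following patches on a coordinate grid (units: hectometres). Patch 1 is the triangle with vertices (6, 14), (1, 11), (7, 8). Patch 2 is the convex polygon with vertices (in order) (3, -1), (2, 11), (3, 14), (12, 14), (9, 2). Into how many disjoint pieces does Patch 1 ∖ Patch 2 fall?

Patch 1 ∖ Patch 2 is a single connected region.

1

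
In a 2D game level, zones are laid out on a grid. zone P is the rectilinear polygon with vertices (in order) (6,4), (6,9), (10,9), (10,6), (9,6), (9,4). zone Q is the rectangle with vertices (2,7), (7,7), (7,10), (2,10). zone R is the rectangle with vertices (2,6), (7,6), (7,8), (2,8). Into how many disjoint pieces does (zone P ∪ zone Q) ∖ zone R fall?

(zone P ∪ zone Q) ∖ zone R is a single connected region.

1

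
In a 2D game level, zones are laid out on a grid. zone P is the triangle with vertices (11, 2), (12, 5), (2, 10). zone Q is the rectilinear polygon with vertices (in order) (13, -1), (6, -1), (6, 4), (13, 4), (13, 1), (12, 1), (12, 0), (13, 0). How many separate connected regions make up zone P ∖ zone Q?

1

zone P ∖ zone Q is a single connected region.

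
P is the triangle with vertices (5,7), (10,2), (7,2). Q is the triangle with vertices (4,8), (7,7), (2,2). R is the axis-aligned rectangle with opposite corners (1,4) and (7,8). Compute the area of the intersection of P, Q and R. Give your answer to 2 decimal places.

0.43

The intersection is the polygon with vertices (5.571,5.571), (5,7), (6,6).
By the shoelace formula its area is 0.43.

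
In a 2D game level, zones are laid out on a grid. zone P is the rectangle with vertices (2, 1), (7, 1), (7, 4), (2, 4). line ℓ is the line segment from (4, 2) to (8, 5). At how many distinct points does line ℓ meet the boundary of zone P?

1

The segment meets the boundary at (6.667,4).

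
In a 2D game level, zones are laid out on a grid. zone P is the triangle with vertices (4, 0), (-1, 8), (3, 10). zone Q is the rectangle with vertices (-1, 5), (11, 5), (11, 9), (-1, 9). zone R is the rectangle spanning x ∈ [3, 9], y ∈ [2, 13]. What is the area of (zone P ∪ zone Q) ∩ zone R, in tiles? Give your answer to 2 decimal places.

The region (zone P ∪ zone Q) ∩ zone R is the polygon with vertices (3.1,9), (9,9), (9,5), (3.5,5), (3.8,2), (3,2), (3,10).
By the shoelace formula its area is 26.00.

26.00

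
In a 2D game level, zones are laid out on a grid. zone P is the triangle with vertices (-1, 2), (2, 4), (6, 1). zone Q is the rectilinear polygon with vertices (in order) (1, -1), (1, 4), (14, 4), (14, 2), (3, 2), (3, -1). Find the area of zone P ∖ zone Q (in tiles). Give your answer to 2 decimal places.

|zone P| = 8.5, |zone P∩zone Q| = 5.1905.
|zone P ∖ zone Q| = |zone P| − |zone P∩zone Q| = 8.5 − 5.1905 = 3.31.

3.31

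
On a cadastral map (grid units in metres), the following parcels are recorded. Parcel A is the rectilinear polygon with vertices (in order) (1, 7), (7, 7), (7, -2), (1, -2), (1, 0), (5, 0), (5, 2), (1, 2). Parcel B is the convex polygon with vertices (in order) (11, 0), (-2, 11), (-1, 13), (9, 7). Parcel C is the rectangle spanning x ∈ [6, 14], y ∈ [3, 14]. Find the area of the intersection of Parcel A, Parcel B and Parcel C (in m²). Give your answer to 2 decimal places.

The intersection is the polygon with vertices (7,3.385), (6,4.231), (6,7), (7,7).
By the shoelace formula its area is 3.19.

3.19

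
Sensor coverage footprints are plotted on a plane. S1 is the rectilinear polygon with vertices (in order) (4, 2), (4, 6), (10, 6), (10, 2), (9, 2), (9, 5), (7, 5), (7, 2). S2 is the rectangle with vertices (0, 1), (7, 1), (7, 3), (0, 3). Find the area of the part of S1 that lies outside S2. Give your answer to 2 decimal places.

|S1| = 18, |S1∩S2| = 3.
|S1 ∖ S2| = |S1| − |S1∩S2| = 18 − 3 = 15.00.

15.00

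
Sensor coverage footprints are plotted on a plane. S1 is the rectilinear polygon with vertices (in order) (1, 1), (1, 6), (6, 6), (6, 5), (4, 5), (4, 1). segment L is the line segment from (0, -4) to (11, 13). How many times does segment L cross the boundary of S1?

4

The segment meets the boundary at (5.824,5), (6,5.273), (4,2.182), (3.235,1).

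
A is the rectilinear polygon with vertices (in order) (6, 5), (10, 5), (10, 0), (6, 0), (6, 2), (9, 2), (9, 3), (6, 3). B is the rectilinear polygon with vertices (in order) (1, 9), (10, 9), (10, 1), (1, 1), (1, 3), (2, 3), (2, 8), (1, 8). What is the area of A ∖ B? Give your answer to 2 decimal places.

4.00

|A| = 17, |A∩B| = 13.
|A ∖ B| = |A| − |A∩B| = 17 − 13 = 4.00.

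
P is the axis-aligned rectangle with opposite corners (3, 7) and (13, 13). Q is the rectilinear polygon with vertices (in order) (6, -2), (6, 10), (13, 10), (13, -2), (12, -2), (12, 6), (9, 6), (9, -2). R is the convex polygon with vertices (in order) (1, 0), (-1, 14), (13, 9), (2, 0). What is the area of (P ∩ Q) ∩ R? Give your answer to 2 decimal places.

17.16

The region (P ∩ Q) ∩ R is the polygon with vertices (6,7), (6,10), (10.2,10), (13,9), (10.556,7).
By the shoelace formula its area is 17.16.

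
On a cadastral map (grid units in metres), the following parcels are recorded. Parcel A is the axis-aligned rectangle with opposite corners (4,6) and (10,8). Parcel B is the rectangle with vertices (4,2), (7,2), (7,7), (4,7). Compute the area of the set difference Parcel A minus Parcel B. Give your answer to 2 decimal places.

|Parcel A∩Parcel B|: x∈[4,7], y∈[6,7] → 3·1 = 3.
|Parcel A| = 12.
|Parcel A ∖ Parcel B| = |Parcel A| − |Parcel A∩Parcel B| = 12 − 3 = 9.00.

9.00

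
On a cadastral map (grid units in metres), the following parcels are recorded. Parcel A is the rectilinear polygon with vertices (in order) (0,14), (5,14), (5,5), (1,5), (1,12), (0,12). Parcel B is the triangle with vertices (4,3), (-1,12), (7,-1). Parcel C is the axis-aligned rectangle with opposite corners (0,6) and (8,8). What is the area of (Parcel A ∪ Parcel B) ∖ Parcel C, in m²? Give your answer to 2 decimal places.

|Parcel A ∪ Parcel B| = 40.3842.
|(Parcel A ∪ Parcel B) ∩ Parcel C| = 8.
|(Parcel A ∪ Parcel B) ∖ Parcel C| = 40.3842 − 8 = 32.38.

32.38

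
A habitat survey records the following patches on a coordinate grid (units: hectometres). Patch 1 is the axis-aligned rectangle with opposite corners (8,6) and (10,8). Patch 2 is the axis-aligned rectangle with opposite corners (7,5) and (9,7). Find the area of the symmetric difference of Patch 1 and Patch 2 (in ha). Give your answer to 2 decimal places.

|Patch 1∩Patch 2|: x∈[8,9], y∈[6,7] → 1·1 = 1.
|Patch 1 △ Patch 2| = |Patch 1| + |Patch 2| − 2·|Patch 1∩Patch 2| = 4 + 4 − 2 = 6.00.

6.00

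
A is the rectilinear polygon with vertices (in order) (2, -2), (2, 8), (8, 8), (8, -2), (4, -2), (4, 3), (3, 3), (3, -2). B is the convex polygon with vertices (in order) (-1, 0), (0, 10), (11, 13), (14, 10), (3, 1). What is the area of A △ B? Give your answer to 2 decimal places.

|A| = 55, |B| = 103.5, |A∩B| = 30.3068.
|A △ B| = |A| + |B| − 2·|A∩B| = 55 + 103.5 − 60.6136 = 97.89.

97.89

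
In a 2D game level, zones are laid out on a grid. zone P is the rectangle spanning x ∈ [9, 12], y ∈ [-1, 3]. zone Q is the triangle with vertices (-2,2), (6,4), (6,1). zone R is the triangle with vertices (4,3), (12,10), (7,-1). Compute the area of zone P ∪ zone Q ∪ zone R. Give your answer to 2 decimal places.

By inclusion–exclusion:
Individual areas: |zone P| = 12, |zone Q| = 12, |zone R| = 26.5.
|zone P∩zone Q| = 0.
|zone P∩zone R| = 0.
|zone Q∩zone R| = 3.7828.
|zone P∩zone Q∩zone R| = 0.
|zone P ∪ zone Q ∪ zone R| = 50.5 − 3.7828 + 0 = 46.72.

46.72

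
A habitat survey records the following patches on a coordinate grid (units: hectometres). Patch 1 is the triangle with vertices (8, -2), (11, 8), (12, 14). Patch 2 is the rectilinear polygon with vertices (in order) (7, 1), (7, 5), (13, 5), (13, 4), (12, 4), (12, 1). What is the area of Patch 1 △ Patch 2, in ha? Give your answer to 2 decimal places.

|Patch 1| = 4, |Patch 2| = 21, |Patch 1∩Patch 2| = 1.
|Patch 1 △ Patch 2| = |Patch 1| + |Patch 2| − 2·|Patch 1∩Patch 2| = 4 + 21 − 2 = 23.00.

23.00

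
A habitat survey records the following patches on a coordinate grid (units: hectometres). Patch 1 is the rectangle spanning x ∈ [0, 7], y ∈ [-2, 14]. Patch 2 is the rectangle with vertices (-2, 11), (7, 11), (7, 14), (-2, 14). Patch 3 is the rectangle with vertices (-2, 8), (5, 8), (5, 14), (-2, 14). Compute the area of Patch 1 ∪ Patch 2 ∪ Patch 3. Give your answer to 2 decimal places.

124.00

By inclusion–exclusion:
Individual areas: |Patch 1| = 112, |Patch 2| = 27, |Patch 3| = 42.
|Patch 1∩Patch 2|: x∈[0,7], y∈[11,14] → 7·3 = 21.
|Patch 1∩Patch 3|: x∈[0,5], y∈[8,14] → 5·6 = 30.
|Patch 2∩Patch 3|: x∈[-2,5], y∈[11,14] → 7·3 = 21.
|Patch 1∩Patch 2∩Patch 3| = 15.
|Patch 1 ∪ Patch 2 ∪ Patch 3| = 181 − 72 + 15 = 124.00.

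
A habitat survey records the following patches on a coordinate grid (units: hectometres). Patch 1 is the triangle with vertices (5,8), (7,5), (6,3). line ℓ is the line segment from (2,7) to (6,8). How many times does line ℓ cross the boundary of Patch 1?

2

The segment meets the boundary at (5.143,7.786), (5.048,7.762).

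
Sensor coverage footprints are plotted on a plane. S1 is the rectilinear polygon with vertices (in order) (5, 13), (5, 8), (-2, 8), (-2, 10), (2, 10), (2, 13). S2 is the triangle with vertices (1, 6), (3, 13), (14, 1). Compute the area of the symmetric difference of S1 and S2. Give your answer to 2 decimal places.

50.72

|S1| = 23, |S2| = 50.5, |S1∩S2| = 11.3896.
|S1 △ S2| = |S1| + |S2| − 2·|S1∩S2| = 23 + 50.5 − 22.7792 = 50.72.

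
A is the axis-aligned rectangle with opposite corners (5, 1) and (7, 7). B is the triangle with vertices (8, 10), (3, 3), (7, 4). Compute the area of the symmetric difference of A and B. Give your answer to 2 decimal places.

|A| = 12, |B| = 11.5, |A∩B| = 5.9857.
|A △ B| = |A| + |B| − 2·|A∩B| = 12 + 11.5 − 11.9714 = 11.53.

11.53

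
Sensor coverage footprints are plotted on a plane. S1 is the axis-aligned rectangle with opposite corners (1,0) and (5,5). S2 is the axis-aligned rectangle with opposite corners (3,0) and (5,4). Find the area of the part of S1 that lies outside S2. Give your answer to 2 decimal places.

|S1∩S2|: x∈[3,5], y∈[0,4] → 2·4 = 8.
|S1| = 20.
|S1 ∖ S2| = |S1| − |S1∩S2| = 20 − 8 = 12.00.

12.00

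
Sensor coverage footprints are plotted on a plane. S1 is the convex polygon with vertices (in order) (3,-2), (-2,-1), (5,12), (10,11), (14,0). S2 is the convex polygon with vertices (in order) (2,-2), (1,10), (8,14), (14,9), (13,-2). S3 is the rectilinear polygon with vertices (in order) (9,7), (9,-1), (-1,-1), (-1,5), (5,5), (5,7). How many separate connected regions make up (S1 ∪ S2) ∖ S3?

1

(S1 ∪ S2) ∖ S3 is a single connected region.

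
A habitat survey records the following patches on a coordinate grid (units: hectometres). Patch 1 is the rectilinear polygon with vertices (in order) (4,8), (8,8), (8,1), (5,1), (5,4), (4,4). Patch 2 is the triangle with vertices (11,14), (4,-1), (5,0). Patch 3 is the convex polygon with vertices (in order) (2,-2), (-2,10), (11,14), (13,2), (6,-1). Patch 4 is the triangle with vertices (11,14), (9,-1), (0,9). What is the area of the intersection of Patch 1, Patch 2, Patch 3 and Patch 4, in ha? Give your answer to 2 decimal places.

1.66

The intersection is the polygon with vertices (8,7.571), (8,7), (6,2.333), (5.707,2.659).
By the shoelace formula its area is 1.66.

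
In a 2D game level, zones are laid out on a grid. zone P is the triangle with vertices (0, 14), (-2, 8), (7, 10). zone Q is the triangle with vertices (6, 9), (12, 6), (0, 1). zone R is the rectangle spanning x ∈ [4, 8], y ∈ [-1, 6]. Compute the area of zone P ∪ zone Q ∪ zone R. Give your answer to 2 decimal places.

76.00

By inclusion–exclusion:
Individual areas: |zone P| = 25, |zone Q| = 33, |zone R| = 28.
|zone P∩zone Q| = 0.
|zone P∩zone R| = 0.
|zone Q∩zone R| = 10.
|zone P∩zone Q∩zone R| = 0.
|zone P ∪ zone Q ∪ zone R| = 86 − 10 + 0 = 76.00.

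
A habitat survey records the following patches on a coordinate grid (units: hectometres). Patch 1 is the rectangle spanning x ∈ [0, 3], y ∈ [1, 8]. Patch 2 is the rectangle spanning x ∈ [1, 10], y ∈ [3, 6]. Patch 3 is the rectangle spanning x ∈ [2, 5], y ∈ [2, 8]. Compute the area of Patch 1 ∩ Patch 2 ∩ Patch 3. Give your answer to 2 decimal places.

3.00

The intersection is the polygon with vertices (2,3), (2,6), (3,6), (3,3).
By the shoelace formula its area is 3.00.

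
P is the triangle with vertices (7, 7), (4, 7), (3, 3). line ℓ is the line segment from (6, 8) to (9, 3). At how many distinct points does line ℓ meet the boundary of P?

2

The segment meets the boundary at (6.75,6.75), (6.6,7).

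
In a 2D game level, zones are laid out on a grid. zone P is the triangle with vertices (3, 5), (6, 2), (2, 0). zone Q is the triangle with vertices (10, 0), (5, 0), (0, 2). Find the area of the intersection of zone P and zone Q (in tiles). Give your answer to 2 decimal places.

0.92

The intersection is the polygon with vertices (3.333,0.667), (2.222,1.111), (2.308,1.538), (4.286,1.143).
By the shoelace formula its area is 0.92.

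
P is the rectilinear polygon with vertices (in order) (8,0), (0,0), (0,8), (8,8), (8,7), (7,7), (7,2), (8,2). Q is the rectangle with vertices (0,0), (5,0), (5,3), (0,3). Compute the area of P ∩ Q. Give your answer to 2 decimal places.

The intersection is the polygon with vertices (0,0), (0,3), (5,3), (5,0).
By the shoelace formula its area is 15.00.

15.00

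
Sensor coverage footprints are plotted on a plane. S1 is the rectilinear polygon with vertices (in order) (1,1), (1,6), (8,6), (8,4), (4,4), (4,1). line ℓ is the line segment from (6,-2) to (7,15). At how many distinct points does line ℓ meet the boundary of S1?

The segment meets the boundary at (6.471,6), (6.353,4).

2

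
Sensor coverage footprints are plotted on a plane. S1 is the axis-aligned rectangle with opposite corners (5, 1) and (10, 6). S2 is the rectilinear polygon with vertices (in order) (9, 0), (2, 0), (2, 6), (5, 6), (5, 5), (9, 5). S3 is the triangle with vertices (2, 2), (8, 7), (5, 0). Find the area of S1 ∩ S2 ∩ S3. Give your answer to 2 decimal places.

4.99

The intersection is the polygon with vertices (5,4.5), (5.6,5), (7.143,5), (5.429,1), (5,1).
By the shoelace formula its area is 4.99.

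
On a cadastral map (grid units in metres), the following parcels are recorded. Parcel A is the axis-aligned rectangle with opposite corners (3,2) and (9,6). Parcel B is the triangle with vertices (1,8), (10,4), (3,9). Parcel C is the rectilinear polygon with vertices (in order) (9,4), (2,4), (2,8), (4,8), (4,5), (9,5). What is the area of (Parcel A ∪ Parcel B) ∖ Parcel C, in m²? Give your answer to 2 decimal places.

|Parcel A ∪ Parcel B| = 30.9349.
|(Parcel A ∪ Parcel B) ∩ Parcel C| = 8.7778.
|(Parcel A ∪ Parcel B) ∖ Parcel C| = 30.9349 − 8.7778 = 22.16.

22.16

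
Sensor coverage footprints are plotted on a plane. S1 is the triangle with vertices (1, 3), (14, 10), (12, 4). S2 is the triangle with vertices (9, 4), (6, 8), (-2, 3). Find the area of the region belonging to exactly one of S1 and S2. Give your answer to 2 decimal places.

36.90

|S1| = 32, |S2| = 23.5, |S1∩S2| = 9.3004.
|S1 △ S2| = |S1| + |S2| − 2·|S1∩S2| = 32 + 23.5 − 18.6008 = 36.90.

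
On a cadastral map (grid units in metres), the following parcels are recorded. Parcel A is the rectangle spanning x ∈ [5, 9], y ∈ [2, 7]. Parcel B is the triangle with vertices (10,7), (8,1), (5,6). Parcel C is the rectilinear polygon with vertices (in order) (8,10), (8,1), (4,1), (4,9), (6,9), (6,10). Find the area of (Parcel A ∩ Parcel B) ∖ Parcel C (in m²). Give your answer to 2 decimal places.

|Parcel A ∩ Parcel B| = 12.1333.
|(Parcel A ∩ Parcel B) ∩ Parcel C| = 8.1.
|(Parcel A ∩ Parcel B) ∖ Parcel C| = 12.1333 − 8.1 = 4.03.

4.03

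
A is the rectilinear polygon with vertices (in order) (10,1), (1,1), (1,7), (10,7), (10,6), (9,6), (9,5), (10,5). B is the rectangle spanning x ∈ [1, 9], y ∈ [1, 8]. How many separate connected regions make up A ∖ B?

A ∖ B splits into 2 disjoint pieces (area 4, area 1).

2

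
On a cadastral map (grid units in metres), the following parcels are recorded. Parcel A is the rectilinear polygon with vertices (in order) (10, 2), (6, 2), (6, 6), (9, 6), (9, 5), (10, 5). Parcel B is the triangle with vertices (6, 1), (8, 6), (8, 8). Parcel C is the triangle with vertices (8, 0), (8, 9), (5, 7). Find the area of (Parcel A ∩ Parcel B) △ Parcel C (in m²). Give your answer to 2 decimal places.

12.49

|Parcel A ∩ Parcel B| = 1.3714.
|(Parcel A ∩ Parcel B) ∩ Parcel C| = 1.1901.
|(Parcel A ∩ Parcel B) △ Parcel C| = 1.3714 + 13.5 − 2.3803 = 12.49.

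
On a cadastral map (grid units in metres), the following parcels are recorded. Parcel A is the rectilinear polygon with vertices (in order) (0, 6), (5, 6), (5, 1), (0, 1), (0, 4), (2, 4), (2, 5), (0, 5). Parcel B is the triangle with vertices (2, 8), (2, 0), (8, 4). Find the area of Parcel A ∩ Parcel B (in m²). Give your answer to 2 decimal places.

The intersection is the polygon with vertices (5,6), (5,2), (3.5,1), (2,1), (2,4), (2,5), (2,6).
By the shoelace formula its area is 14.25.

14.25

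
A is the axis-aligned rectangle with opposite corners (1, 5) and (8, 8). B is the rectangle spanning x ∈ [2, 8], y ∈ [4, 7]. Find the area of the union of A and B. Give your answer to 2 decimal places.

By inclusion–exclusion:
Individual areas: |A| = 21, |B| = 18.
|A∩B|: x∈[2,8], y∈[5,7] → 6·2 = 12.
|A ∪ B| = 39 − 12 = 27.00.

27.00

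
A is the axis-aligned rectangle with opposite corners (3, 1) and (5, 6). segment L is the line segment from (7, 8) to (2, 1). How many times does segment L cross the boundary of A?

The segment meets the boundary at (3,2.4), (5,5.2).

2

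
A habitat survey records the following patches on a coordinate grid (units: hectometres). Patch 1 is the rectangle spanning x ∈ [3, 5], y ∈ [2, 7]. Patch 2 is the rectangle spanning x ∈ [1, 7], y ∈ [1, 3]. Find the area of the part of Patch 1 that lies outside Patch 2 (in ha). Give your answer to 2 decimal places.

|Patch 1∩Patch 2|: x∈[3,5], y∈[2,3] → 2·1 = 2.
|Patch 1| = 10.
|Patch 1 ∖ Patch 2| = |Patch 1| − |Patch 1∩Patch 2| = 10 − 2 = 8.00.

8.00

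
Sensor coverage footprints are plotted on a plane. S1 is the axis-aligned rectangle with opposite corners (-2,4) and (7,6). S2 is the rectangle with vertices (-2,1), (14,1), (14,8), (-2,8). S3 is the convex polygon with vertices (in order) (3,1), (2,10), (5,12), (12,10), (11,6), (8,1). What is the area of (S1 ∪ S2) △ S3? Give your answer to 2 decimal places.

|S1 ∪ S2| = 112.
|(S1 ∪ S2) ∩ S3| = 51.7222.
|(S1 ∪ S2) △ S3| = 112 + 81 − 103.4444 = 89.56.

89.56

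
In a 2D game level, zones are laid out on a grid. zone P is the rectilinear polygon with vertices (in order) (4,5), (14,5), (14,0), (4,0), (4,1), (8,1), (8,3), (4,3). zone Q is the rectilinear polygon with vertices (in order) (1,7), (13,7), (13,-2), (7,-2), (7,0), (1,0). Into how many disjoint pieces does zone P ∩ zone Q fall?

1

zone P ∩ zone Q is a single connected region.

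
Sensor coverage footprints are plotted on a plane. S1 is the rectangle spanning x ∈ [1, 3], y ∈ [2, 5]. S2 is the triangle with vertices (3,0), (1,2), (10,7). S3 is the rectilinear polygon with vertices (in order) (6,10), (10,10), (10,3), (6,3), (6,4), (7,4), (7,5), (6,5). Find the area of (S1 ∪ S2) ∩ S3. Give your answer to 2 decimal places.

|S1 ∪ S2| = 18.8889.
|(S1 ∪ S2) ∩ S3| = 2.60.

2.60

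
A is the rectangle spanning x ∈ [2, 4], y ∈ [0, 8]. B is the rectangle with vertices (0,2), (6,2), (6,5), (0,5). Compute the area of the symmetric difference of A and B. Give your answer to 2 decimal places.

|A∩B|: x∈[2,4], y∈[2,5] → 2·3 = 6.
|A △ B| = |A| + |B| − 2·|A∩B| = 16 + 18 − 12 = 22.00.

22.00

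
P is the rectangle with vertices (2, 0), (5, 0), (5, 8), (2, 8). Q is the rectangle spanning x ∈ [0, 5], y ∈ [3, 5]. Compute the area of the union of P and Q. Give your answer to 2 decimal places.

28.00

By inclusion–exclusion:
Individual areas: |P| = 24, |Q| = 10.
|P∩Q|: x∈[2,5], y∈[3,5] → 3·2 = 6.
|P ∪ Q| = 34 − 6 = 28.00.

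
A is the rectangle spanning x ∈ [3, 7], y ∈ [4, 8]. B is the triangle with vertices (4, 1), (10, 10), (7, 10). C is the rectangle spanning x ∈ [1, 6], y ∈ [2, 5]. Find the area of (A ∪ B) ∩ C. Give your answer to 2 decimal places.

The region (A ∪ B) ∩ C is the polygon with vertices (4.667,2), (4.333,2), (5,4), (3,4), (3,5), (6,5), (6,4).
By the shoelace formula its area is 4.33.

4.33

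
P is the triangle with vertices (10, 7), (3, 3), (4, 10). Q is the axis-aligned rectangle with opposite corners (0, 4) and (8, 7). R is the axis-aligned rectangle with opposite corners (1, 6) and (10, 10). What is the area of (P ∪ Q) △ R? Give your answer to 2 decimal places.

|P ∪ Q| = 35.5893.
|(P ∪ Q) ∩ R| = 17.7679.
|(P ∪ Q) △ R| = 35.5893 + 36 − 35.5357 = 36.05.

36.05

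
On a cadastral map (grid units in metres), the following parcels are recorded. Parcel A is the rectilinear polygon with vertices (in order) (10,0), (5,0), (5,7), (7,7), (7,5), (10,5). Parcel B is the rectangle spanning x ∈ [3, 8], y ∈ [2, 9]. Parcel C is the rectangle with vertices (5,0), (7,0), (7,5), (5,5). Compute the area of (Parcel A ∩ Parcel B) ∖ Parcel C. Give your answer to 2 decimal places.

7.00

|Parcel A ∩ Parcel B| = 13.
|(Parcel A ∩ Parcel B) ∩ Parcel C| = 6.
|(Parcel A ∩ Parcel B) ∖ Parcel C| = 13 − 6 = 7.00.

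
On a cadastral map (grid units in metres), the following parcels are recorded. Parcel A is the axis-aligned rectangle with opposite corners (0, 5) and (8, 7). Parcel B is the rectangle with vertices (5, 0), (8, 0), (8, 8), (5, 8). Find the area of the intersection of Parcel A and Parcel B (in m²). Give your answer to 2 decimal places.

|Parcel A∩Parcel B|: x∈[5,8], y∈[5,7] → 3·2 = 6.

6.00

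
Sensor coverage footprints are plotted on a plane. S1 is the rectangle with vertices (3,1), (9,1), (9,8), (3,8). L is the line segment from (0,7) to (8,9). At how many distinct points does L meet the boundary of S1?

2

The segment meets the boundary at (3,7.75), (4,8).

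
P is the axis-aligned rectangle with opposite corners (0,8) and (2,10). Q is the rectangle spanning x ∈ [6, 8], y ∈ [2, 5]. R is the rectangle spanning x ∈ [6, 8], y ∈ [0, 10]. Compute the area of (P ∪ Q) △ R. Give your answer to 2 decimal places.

|P ∪ Q| = 10.
|(P ∪ Q) ∩ R| = 6.
|(P ∪ Q) △ R| = 10 + 20 − 12 = 18.00.

18.00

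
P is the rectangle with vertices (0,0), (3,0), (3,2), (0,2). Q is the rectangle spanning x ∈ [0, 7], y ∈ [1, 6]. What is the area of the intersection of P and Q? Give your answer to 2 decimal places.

3.00

|P∩Q|: x∈[0,3], y∈[1,2] → 3·1 = 3.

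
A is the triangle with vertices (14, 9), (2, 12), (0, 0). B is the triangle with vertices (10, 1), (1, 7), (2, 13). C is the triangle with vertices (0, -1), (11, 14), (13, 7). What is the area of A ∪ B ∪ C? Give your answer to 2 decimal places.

By inclusion–exclusion:
Individual areas: |A| = 75, |B| = 30, |C| = 53.5.
|A∩B| = 24.2992.
|A∩C| = 30.7189.
|B∩C| = 7.053.
|A∩B∩C| = 5.3281.
|A ∪ B ∪ C| = 158.5 − 62.0711 + 5.3281 = 101.76.

101.76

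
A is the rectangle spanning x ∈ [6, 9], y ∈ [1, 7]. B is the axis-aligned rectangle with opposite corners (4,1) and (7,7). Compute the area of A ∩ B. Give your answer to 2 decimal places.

|A∩B|: x∈[6,7], y∈[1,7] → 1·6 = 6.

6.00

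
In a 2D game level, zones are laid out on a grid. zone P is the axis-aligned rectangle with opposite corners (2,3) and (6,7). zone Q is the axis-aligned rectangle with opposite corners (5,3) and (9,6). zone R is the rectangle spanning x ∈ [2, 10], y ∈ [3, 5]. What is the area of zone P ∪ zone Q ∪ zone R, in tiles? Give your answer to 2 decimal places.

27.00

By inclusion–exclusion:
Individual areas: |zone P| = 16, |zone Q| = 12, |zone R| = 16.
|zone P∩zone Q|: x∈[5,6], y∈[3,6] → 1·3 = 3.
|zone P∩zone R|: x∈[2,6], y∈[3,5] → 4·2 = 8.
|zone Q∩zone R|: x∈[5,9], y∈[3,5] → 4·2 = 8.
|zone P∩zone Q∩zone R| = 2.
|zone P ∪ zone Q ∪ zone R| = 44 − 19 + 2 = 27.00.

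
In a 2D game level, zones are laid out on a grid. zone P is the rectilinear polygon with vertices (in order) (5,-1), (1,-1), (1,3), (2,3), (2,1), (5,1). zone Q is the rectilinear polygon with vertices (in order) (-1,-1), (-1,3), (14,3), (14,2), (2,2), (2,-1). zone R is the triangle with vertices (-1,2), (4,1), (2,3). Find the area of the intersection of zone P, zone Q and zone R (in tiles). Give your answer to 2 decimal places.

The intersection is the polygon with vertices (1,2.667), (2,3), (2,2), (2,1.4), (1,1.6).
By the shoelace formula its area is 1.33.

1.33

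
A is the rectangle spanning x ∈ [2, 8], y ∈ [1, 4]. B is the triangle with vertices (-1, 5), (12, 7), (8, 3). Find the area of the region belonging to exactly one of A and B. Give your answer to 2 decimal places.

|A| = 18, |B| = 22, |A∩B| = 2.25.
|A △ B| = |A| + |B| − 2·|A∩B| = 18 + 22 − 4.5 = 35.50.

35.50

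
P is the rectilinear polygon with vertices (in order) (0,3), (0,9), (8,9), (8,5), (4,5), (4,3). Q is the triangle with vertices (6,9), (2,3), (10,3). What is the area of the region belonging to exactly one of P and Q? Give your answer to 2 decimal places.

|P| = 40, |Q| = 24, |P∩Q| = 13.
|P △ Q| = |P| + |Q| − 2·|P∩Q| = 40 + 24 − 26 = 38.00.

38.00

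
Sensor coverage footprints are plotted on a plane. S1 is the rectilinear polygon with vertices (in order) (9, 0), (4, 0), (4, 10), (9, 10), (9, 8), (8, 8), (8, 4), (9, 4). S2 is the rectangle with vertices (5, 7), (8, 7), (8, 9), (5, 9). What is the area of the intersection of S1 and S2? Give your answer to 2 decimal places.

6.00

The intersection is the polygon with vertices (8,7), (5,7), (5,9), (8,9), (8,8).
By the shoelace formula its area is 6.00.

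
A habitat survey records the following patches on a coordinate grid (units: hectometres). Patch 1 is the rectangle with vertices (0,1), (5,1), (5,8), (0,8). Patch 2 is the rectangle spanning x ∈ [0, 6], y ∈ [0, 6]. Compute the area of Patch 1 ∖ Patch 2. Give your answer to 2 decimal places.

|Patch 1∩Patch 2|: x∈[0,5], y∈[1,6] → 5·5 = 25.
|Patch 1| = 35.
|Patch 1 ∖ Patch 2| = |Patch 1| − |Patch 1∩Patch 2| = 35 − 25 = 10.00.

10.00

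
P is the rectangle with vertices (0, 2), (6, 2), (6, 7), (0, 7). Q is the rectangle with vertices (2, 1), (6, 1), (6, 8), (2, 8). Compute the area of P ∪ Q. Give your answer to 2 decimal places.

By inclusion–exclusion:
Individual areas: |P| = 30, |Q| = 28.
|P∩Q|: x∈[2,6], y∈[2,7] → 4·5 = 20.
|P ∪ Q| = 58 − 20 = 38.00.

38.00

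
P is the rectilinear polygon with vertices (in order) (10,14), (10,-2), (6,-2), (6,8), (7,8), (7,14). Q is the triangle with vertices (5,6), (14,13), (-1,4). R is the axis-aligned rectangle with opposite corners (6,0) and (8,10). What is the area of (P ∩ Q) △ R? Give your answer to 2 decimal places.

19.79

|P ∩ Q| = 3.7667.
|(P ∩ Q) ∩ R| = 1.9889.
|(P ∩ Q) △ R| = 3.7667 + 20 − 3.9778 = 19.79.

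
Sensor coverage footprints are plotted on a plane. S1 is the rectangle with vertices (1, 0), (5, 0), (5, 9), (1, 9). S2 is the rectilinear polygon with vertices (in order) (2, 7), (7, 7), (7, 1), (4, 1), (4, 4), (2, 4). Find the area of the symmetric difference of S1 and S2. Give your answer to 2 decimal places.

|S1| = 36, |S2| = 24, |S1∩S2| = 12.
|S1 △ S2| = |S1| + |S2| − 2·|S1∩S2| = 36 + 24 − 24 = 36.00.

36.00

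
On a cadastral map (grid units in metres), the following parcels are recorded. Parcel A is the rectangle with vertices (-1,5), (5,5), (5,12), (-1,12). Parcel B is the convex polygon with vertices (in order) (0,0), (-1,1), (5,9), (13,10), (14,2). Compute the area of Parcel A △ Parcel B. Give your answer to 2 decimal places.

127.50

|Parcel A| = 42, |Parcel B| = 97.5, |Parcel A∩Parcel B| = 6.
|Parcel A △ Parcel B| = |Parcel A| + |Parcel B| − 2·|Parcel A∩Parcel B| = 42 + 97.5 − 12 = 127.50.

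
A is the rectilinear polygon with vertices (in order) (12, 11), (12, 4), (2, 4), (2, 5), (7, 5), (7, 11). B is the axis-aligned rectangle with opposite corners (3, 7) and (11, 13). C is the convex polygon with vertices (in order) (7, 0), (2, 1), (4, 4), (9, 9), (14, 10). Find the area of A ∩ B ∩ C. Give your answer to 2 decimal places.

The intersection is the polygon with vertices (11,7), (7,7), (9,9), (11,9.4).
By the shoelace formula its area is 6.40.

6.40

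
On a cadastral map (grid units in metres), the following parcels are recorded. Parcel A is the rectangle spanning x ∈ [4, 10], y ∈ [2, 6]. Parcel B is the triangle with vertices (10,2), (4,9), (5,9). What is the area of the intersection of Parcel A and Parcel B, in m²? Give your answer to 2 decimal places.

1.14

The intersection is the polygon with vertices (7.143,6), (10,2), (6.571,6).
By the shoelace formula its area is 1.14.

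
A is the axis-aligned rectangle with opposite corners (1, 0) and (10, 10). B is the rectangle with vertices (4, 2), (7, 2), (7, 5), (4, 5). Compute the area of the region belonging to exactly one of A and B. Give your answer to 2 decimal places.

|A∩B|: x∈[4,7], y∈[2,5] → 3·3 = 9.
|A △ B| = |A| + |B| − 2·|A∩B| = 90 + 9 − 18 = 81.00.

81.00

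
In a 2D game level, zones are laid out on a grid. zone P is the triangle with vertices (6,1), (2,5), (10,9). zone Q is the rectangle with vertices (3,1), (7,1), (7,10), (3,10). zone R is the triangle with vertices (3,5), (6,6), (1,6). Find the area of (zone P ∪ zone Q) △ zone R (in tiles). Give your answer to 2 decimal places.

42.75

|zone P ∪ zone Q| = 43.5.
|(zone P ∪ zone Q) ∩ zone R| = 1.625.
|(zone P ∪ zone Q) △ zone R| = 43.5 + 2.5 − 3.25 = 42.75.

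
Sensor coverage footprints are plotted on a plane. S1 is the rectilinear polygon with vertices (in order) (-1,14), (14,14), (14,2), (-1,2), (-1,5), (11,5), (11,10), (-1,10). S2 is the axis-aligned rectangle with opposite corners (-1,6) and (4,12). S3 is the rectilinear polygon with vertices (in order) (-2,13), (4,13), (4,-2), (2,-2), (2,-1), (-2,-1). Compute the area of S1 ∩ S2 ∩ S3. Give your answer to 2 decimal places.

10.00

The intersection is the polygon with vertices (-1,12), (4,12), (4,10), (-1,10).
By the shoelace formula its area is 10.00.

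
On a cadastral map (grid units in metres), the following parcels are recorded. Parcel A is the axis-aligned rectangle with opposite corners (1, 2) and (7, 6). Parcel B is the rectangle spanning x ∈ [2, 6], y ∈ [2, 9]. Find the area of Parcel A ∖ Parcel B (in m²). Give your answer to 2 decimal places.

8.00

|Parcel A∩Parcel B|: x∈[2,6], y∈[2,6] → 4·4 = 16.
|Parcel A| = 24.
|Parcel A ∖ Parcel B| = |Parcel A| − |Parcel A∩Parcel B| = 24 − 16 = 8.00.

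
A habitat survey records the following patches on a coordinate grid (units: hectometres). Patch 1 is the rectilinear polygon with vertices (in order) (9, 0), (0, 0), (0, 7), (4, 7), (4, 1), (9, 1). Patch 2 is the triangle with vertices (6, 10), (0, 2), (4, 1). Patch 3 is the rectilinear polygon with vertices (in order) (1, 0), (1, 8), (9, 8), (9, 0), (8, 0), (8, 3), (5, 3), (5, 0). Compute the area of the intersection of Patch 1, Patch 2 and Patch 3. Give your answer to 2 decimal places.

11.83

The intersection is the polygon with vertices (4,1), (1,1.75), (1,3.333), (3.75,7), (4,7).
By the shoelace formula its area is 11.83.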